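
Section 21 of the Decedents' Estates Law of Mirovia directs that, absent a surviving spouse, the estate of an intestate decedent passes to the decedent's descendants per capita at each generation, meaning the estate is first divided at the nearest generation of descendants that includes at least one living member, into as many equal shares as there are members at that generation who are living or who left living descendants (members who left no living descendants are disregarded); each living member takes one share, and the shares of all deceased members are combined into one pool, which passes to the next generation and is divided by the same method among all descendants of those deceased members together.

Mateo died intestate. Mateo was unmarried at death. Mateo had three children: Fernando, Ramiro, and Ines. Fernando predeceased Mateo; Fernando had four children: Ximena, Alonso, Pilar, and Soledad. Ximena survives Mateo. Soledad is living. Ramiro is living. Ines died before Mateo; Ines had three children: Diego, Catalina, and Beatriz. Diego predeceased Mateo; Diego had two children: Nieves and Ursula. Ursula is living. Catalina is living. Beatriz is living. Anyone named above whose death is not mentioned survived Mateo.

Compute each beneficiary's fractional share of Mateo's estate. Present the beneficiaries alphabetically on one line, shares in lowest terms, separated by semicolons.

Alonso 2/21; Beatriz 2/21; Catalina 2/21; Nieves 1/21; Pilar 2/21; Ramiro 1/3; Soledad 2/21; Ursula 1/21; Ximena 2/21

There is no surviving spouse, so the entire estate passes to Mateo's descendants per capita at each generation.
At generation 1 (Fernando, Ramiro, Ines) there are 3 shares of (1)/3 = 1/3 each.
Living: Ramiro — each takes 1/3.
Deceased: Fernando and Ines. Their combined 2/3 is pooled and carried to generation 2.
At generation 2 (Ximena, Alonso, Pilar, Soledad, Diego, Catalina, Beatriz) there are 7 shares of (2/3)/7 = 2/21 each.
Living: Ximena, Alonso, Pilar, Soledad, Catalina, and Beatriz — each takes 2/21.
Deceased: Diego. That 2/21 share is carried to generation 3.
At generation 3 (Nieves, Ursula) there are 2 shares of (2/21)/2 = 1/21 each.
Living: Nieves and Ursula — each takes 1/21.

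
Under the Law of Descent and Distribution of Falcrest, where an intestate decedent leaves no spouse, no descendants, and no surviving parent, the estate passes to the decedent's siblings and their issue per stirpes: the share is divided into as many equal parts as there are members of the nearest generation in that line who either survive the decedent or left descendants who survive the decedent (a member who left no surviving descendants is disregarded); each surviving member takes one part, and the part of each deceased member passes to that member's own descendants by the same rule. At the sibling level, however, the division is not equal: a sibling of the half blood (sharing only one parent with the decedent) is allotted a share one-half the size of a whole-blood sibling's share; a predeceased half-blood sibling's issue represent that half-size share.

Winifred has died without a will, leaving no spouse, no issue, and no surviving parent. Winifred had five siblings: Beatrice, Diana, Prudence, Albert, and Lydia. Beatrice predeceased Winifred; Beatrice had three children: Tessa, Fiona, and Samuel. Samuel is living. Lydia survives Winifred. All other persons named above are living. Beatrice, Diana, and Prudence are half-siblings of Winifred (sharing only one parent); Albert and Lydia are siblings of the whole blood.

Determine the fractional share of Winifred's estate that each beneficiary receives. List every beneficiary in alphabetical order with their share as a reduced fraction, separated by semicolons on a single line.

Albert 2/7; Diana 1/7; Fiona 1/21; Lydia 2/7; Prudence 1/7; Samuel 1/21; Tessa 1/21

No spouse, descendants, or parent survives, so the estate passes to Winifred's siblings per stirpes.
Half-blood siblings count for one-half the weight of whole-blood siblings at the initial division.
Dividing 1 in proportion to weights (total weight 7/2): Beatrice (weight 1/2) → 1/7; Diana (weight 1/2) → 1/7; Prudence (weight 1/2) → 1/7; Albert (weight 1) → 2/7; Lydia (weight 1) → 2/7.
Beatrice predeceased; the 1/7 allotted to Beatrice's branch passes to Beatrice's issue by representation.
The 1/7 is divided into 3 equal shares of 1/21 among Tessa, Fiona, Samuel.
Tessa is living and takes 1/21.
Fiona is living and takes 1/21.
Samuel is living and takes 1/21.
Diana is living and takes 1/7.
Prudence is living and takes 1/7.
Albert is living and takes 2/7.
Lydia is living and takes 2/7.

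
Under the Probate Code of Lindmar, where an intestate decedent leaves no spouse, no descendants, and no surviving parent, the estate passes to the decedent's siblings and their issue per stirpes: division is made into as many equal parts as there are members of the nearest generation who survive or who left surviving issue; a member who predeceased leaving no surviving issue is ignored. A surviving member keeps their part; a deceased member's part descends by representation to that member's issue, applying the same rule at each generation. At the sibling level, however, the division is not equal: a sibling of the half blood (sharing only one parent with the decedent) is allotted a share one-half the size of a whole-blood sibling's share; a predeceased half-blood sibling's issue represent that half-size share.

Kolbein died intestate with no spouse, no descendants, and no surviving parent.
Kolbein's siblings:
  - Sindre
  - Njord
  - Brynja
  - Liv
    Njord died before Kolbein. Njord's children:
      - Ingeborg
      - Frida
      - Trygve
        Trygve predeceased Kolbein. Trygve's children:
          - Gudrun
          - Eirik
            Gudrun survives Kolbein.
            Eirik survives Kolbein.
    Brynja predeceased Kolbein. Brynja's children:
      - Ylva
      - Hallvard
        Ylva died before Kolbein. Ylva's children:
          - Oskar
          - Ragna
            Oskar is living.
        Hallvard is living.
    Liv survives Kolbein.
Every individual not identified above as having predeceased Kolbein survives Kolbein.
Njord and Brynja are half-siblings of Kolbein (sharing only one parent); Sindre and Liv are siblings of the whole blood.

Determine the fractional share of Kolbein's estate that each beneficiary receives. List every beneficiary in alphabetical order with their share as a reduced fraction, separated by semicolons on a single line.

Eirik 1/36; Frida 1/18; Gudrun 1/36; Hallvard 1/12; Ingeborg 1/18; Liv 1/3; Oskar 1/24; Ragna 1/24; Sindre 1/3

No spouse, descendants, or parent survives, so the estate passes to Kolbein's siblings per stirpes.
Half-blood siblings count for one-half the weight of whole-blood siblings at the initial division.
Dividing 1 in proportion to weights (total weight 3): Sindre (weight 1) → 1/3; Njord (weight 1/2) → 1/6; Brynja (weight 1/2) → 1/6; Liv (weight 1) → 1/3.
Sindre is living and takes 1/3.
Njord predeceased; the 1/6 allotted to Njord's branch passes to Njord's issue by representation.
The 1/6 is divided into 3 equal shares of 1/18 among Ingeborg, Frida, Trygve.
Ingeborg is living and takes 1/18.
Frida is living and takes 1/18.
Trygve predeceased; the 1/18 allotted to Trygve's branch passes to Trygve's issue by representation.
The 1/18 is divided into 2 equal shares of 1/36 among Gudrun, Eirik.
Gudrun is living and takes 1/36.
Eirik is living and takes 1/36.
Brynja predeceased; the 1/6 allotted to Brynja's branch passes to Brynja's issue by representation.
The 1/6 is divided into 2 equal shares of 1/12 among Ylva, Hallvard.
Ylva predeceased; the 1/12 allotted to Ylva's branch passes to Ylva's issue by representation.
The 1/12 is divided into 2 equal shares of 1/24 among Oskar, Ragna.
Oskar is living and takes 1/24.
Ragna is living and takes 1/24.
Hallvard is living and takes 1/12.
Liv is living and takes 1/3.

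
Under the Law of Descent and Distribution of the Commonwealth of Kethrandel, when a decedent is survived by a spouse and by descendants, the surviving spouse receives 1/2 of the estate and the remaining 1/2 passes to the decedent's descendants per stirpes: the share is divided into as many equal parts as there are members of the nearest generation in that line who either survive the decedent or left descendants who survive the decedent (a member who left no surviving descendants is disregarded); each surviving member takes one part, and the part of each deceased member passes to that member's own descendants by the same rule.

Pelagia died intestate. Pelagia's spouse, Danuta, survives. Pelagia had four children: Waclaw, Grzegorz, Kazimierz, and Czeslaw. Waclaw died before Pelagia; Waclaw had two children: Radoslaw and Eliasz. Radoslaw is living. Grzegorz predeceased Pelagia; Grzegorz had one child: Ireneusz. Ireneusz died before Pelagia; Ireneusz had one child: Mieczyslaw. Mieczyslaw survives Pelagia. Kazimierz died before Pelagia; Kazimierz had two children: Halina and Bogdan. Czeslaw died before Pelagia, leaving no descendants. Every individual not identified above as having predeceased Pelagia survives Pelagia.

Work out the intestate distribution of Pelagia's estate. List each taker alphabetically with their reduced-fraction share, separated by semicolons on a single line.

Bogdan 1/12; Danuta 1/2; Eliasz 1/12; Halina 1/12; Mieczyslaw 1/6; Radoslaw 1/12

Danuta, as surviving spouse, takes 1/2.
The remaining 1/2 passes to Pelagia's descendants per stirpes.
Czeslaw left no surviving issue, so that branch lapses and is disregarded.
The 1/2 is divided into 3 equal shares of 1/6 among Waclaw, Grzegorz, Kazimierz.
Waclaw predeceased; the 1/6 allotted to Waclaw's branch passes to Waclaw's issue by representation.
The 1/6 is divided into 2 equal shares of 1/12 among Radoslaw, Eliasz.
Radoslaw is living and takes 1/12.
Eliasz is living and takes 1/12.
Grzegorz predeceased; the 1/6 allotted to Grzegorz's branch passes to Grzegorz's issue by representation.
Ireneusz's line is the sole branch at this level, so the full 1/6 passes to Ireneusz's issue by representation.
Mieczyslaw is the sole taker at this level and receives the full 1/6.
Kazimierz predeceased; the 1/6 allotted to Kazimierz's branch passes to Kazimierz's issue by representation.
The 1/6 is divided into 2 equal shares of 1/12 among Halina, Bogdan.
Halina is living and takes 1/12.
Bogdan is living and takes 1/12.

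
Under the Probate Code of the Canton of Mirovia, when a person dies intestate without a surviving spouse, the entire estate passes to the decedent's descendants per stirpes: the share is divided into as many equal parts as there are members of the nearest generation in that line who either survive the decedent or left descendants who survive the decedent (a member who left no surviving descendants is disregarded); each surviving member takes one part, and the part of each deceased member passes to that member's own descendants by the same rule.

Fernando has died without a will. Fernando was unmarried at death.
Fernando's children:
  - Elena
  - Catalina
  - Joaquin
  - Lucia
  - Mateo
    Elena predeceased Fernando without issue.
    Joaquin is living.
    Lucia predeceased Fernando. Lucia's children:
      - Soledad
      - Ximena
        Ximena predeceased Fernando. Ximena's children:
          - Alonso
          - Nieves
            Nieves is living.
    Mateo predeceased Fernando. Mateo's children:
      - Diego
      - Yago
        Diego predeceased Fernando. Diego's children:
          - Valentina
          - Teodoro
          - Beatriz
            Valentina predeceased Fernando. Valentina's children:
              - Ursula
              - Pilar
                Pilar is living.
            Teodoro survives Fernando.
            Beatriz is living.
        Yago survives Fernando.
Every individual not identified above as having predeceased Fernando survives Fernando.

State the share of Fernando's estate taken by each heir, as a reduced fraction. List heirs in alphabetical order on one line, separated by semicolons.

There is no surviving spouse, so the entire estate passes to Fernando's descendants per stirpes.
Elena left no surviving issue, so that branch lapses and is disregarded.
The estate is divided into 4 equal shares of 1/4 among Catalina, Joaquin, Lucia, Mateo.
Catalina is living and takes 1/4.
Joaquin is living and takes 1/4.
Lucia predeceased; the 1/4 allotted to Lucia's branch passes to Lucia's issue by representation.
The 1/4 is divided into 2 equal shares of 1/8 among Soledad, Ximena.
Soledad is living and takes 1/8.
Ximena predeceased; the 1/8 allotted to Ximena's branch passes to Ximena's issue by representation.
The 1/8 is divided into 2 equal shares of 1/16 among Alonso, Nieves.
Alonso is living and takes 1/16.
Nieves is living and takes 1/16.
Mateo predeceased; the 1/4 allotted to Mateo's branch passes to Mateo's issue by representation.
The 1/4 is divided into 2 equal shares of 1/8 among Diego, Yago.
Diego predeceased; the 1/8 allotted to Diego's branch passes to Diego's issue by representation.
The 1/8 is divided into 3 equal shares of 1/24 among Valentina, Teodoro, Beatriz.
Valentina predeceased; the 1/24 allotted to Valentina's branch passes to Valentina's issue by representation.
The 1/24 is divided into 2 equal shares of 1/48 among Ursula, Pilar.
Ursula is living and takes 1/48.
Pilar is living and takes 1/48.
Teodoro is living and takes 1/24.
Beatriz is living and takes 1/24.
Yago is living and takes 1/8.

Alonso 1/16; Beatriz 1/24; Catalina 1/4; Joaquin 1/4; Nieves 1/16; Pilar 1/48; Soledad 1/8; Teodoro 1/24; Ursula 1/48; Yago 1/8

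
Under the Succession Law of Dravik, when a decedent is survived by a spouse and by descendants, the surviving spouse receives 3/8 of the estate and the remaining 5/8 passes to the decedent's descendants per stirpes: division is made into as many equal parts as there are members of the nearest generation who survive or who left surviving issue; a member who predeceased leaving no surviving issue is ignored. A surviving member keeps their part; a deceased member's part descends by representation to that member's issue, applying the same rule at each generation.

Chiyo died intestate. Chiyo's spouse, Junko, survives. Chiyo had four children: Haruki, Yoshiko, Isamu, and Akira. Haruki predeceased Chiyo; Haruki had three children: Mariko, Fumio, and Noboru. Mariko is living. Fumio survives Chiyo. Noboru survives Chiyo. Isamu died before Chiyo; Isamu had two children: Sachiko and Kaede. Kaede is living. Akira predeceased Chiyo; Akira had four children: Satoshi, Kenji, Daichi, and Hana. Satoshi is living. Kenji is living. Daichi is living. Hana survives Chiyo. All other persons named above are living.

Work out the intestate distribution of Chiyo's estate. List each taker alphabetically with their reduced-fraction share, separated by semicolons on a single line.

Junko, as surviving spouse, takes 3/8.
The remaining 5/8 passes to Chiyo's descendants per stirpes.
The 5/8 is divided into 4 equal shares of 5/32 among Haruki, Yoshiko, Isamu, Akira.
Haruki predeceased; the 5/32 allotted to Haruki's branch passes to Haruki's issue by representation.
The 5/32 is divided into 3 equal shares of 5/96 among Mariko, Fumio, Noboru.
Mariko is living and takes 5/96.
Fumio is living and takes 5/96.
Noboru is living and takes 5/96.
Yoshiko is living and takes 5/32.
Isamu predeceased; the 5/32 allotted to Isamu's branch passes to Isamu's issue by representation.
The 5/32 is divided into 2 equal shares of 5/64 among Sachiko, Kaede.
Sachiko is living and takes 5/64.
Kaede is living and takes 5/64.
Akira predeceased; the 5/32 allotted to Akira's branch passes to Akira's issue by representation.
The 5/32 is divided into 4 equal shares of 5/128 among Satoshi, Kenji, Daichi, Hana.
Satoshi is living and takes 5/128.
Kenji is living and takes 5/128.
Daichi is living and takes 5/128.
Hana is living and takes 5/128.

Daichi 5/128; Fumio 5/96; Hana 5/128; Junko 3/8; Kaede 5/64; Kenji 5/128; Mariko 5/96; Noboru 5/96; Sachiko 5/64; Satoshi 5/128; Yoshiko 5/32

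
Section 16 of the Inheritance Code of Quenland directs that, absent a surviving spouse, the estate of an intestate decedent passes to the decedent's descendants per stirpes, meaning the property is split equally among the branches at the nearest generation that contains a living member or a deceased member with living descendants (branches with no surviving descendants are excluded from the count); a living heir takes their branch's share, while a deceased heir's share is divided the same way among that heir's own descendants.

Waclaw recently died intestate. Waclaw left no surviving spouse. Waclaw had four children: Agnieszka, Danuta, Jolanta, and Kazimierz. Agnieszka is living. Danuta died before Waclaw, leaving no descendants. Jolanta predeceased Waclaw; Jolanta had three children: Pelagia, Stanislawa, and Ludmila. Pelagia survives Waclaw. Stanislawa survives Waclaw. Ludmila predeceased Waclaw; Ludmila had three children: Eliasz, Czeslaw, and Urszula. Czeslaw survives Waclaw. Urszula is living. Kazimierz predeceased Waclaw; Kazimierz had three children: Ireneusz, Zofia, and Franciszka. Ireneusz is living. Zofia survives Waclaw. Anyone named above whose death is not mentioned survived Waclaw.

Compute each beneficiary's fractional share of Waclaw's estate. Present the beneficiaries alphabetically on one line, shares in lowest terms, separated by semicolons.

There is no surviving spouse, so the entire estate passes to Waclaw's descendants per stirpes.
Danuta left no surviving issue, so that branch lapses and is disregarded.
The estate is divided into 3 equal shares of 1/3 among Agnieszka, Jolanta, Kazimierz.
Agnieszka is living and takes 1/3.
Jolanta predeceased; the 1/3 allotted to Jolanta's branch passes to Jolanta's issue by representation.
The 1/3 is divided into 3 equal shares of 1/9 among Pelagia, Stanislawa, Ludmila.
Pelagia is living and takes 1/9.
Stanislawa is living and takes 1/9.
Ludmila predeceased; the 1/9 allotted to Ludmila's branch passes to Ludmila's issue by representation.
The 1/9 is divided into 3 equal shares of 1/27 among Eliasz, Czeslaw, Urszula.
Eliasz is living and takes 1/27.
Czeslaw is living and takes 1/27.
Urszula is living and takes 1/27.
Kazimierz predeceased; the 1/3 allotted to Kazimierz's branch passes to Kazimierz's issue by representation.
The 1/3 is divided into 3 equal shares of 1/9 among Ireneusz, Zofia, Franciszka.
Ireneusz is living and takes 1/9.
Zofia is living and takes 1/9.
Franciszka is living and takes 1/9.

Agnieszka 1/3; Czeslaw 1/27; Eliasz 1/27; Franciszka 1/9; Ireneusz 1/9; Pelagia 1/9; Stanislawa 1/9; Urszula 1/27; Zofia 1/9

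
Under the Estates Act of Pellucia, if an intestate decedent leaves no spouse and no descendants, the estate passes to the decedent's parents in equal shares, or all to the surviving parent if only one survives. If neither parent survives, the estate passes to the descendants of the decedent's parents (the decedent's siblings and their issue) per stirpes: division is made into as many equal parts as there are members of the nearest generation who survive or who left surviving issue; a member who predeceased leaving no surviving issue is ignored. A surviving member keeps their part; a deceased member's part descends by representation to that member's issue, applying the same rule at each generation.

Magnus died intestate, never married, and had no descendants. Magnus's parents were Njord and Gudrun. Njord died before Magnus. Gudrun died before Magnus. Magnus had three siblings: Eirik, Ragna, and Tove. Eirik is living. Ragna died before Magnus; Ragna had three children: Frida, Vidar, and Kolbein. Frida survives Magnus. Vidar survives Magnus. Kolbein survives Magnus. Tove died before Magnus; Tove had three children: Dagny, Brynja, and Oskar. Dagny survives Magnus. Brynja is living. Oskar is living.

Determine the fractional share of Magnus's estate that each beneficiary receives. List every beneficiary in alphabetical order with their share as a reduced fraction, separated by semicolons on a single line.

Brynja 1/9; Dagny 1/9; Eirik 1/3; Frida 1/9; Kolbein 1/9; Oskar 1/9; Vidar 1/9

Neither parent survives and there are no descendants, so the estate passes to Magnus's siblings and their issue per stirpes.
The estate is divided into 3 equal shares of 1/3 among Eirik, Ragna, Tove.
Eirik is living and takes 1/3.
Ragna predeceased; the 1/3 allotted to Ragna's branch passes to Ragna's issue by representation.
The 1/3 is divided into 3 equal shares of 1/9 among Frida, Vidar, Kolbein.
Frida is living and takes 1/9.
Vidar is living and takes 1/9.
Kolbein is living and takes 1/9.
Tove predeceased; the 1/3 allotted to Tove's branch passes to Tove's issue by representation.
The 1/3 is divided into 3 equal shares of 1/9 among Dagny, Brynja, Oskar.
Dagny is living and takes 1/9.
Brynja is living and takes 1/9.
Oskar is living and takes 1/9.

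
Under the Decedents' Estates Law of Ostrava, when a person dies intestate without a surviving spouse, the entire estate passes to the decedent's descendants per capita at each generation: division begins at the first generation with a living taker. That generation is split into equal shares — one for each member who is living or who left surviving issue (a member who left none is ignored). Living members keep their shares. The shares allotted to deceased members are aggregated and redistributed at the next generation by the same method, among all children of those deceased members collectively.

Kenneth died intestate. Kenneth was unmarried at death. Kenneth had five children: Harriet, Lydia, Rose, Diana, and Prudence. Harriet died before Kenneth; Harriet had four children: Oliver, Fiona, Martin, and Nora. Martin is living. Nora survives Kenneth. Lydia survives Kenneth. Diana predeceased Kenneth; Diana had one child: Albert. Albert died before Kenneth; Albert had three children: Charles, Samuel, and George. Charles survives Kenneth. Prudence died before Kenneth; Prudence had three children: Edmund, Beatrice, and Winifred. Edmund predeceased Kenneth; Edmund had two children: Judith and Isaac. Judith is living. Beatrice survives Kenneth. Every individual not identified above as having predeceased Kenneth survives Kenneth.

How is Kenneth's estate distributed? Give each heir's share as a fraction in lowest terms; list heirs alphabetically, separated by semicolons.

Beatrice 3/40; Charles 3/100; Fiona 3/40; George 3/100; Isaac 3/100; Judith 3/100; Lydia 1/5; Martin 3/40; Nora 3/40; Oliver 3/40; Rose 1/5; Samuel 3/100; Winifred 3/40

There is no surviving spouse, so the entire estate passes to Kenneth's descendants per capita at each generation.
At generation 1 (Harriet, Lydia, Rose, Diana, Prudence) there are 5 shares of (1)/5 = 1/5 each.
Living: Lydia and Rose — each takes 1/5.
Deceased: Harriet, Diana, and Prudence. Their combined 3/5 is pooled and carried to generation 2.
At generation 2 (Oliver, Fiona, Martin, Nora, Albert, Edmund, Beatrice, Winifred) there are 8 shares of (3/5)/8 = 3/40 each.
Living: Oliver, Fiona, Martin, Nora, Beatrice, and Winifred — each takes 3/40.
Deceased: Albert and Edmund. Their combined 3/20 is pooled and carried to generation 3.
At generation 3 (Charles, Samuel, George, Judith, Isaac) there are 5 shares of (3/20)/5 = 3/100 each.
Living: Charles, Samuel, George, Judith, and Isaac — each takes 3/100.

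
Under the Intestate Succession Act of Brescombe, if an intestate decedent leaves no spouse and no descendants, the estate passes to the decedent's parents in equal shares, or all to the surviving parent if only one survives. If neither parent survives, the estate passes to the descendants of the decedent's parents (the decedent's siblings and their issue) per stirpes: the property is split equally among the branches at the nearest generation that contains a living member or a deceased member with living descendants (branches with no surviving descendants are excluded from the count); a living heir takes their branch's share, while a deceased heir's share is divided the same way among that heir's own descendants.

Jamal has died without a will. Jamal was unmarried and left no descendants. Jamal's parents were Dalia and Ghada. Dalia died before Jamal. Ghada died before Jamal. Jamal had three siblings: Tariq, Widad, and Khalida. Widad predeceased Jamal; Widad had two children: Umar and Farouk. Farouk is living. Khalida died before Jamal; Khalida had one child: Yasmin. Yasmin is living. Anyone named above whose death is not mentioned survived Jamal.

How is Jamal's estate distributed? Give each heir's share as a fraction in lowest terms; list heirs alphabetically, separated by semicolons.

Neither parent survives and there are no descendants, so the estate passes to Jamal's siblings and their issue per stirpes.
The estate is divided into 3 equal shares of 1/3 among Tariq, Widad, Khalida.
Tariq is living and takes 1/3.
Widad predeceased; the 1/3 allotted to Widad's branch passes to Widad's issue by representation.
The 1/3 is divided into 2 equal shares of 1/6 among Umar, Farouk.
Umar is living and takes 1/6.
Farouk is living and takes 1/6.
Khalida predeceased; the 1/3 allotted to Khalida's branch passes to Khalida's issue by representation.
Yasmin is the sole taker at this level and receives the full 1/3.

Farouk 1/6; Tariq 1/3; Umar 1/6; Yasmin 1/3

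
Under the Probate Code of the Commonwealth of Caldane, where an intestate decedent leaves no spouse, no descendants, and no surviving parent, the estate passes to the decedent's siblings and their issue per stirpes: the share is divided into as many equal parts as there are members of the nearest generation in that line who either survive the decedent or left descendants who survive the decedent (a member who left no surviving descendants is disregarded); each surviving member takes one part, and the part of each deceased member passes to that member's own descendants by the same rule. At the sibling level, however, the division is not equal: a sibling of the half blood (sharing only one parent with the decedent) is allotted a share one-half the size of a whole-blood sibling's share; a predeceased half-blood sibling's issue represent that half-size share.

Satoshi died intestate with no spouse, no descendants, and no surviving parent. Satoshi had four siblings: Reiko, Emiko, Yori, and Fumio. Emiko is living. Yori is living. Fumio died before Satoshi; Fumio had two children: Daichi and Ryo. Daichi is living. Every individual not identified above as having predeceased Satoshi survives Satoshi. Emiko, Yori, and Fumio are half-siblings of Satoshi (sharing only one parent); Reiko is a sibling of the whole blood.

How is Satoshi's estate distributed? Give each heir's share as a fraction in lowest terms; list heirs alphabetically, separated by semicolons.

Daichi 1/10; Emiko 1/5; Reiko 2/5; Ryo 1/10; Yori 1/5

No spouse, descendants, or parent survives, so the estate passes to Satoshi's siblings per stirpes.
Half-blood siblings count for one-half the weight of whole-blood siblings at the initial division.
Dividing 1 in proportion to weights (total weight 5/2): Reiko (weight 1) → 2/5; Emiko (weight 1/2) → 1/5; Yori (weight 1/2) → 1/5; Fumio (weight 1/2) → 1/5.
Reiko is living and takes 2/5.
Emiko is living and takes 1/5.
Yori is living and takes 1/5.
Fumio predeceased; the 1/5 allotted to Fumio's branch passes to Fumio's issue by representation.
The 1/5 is divided into 2 equal shares of 1/10 among Daichi, Ryo.
Daichi is living and takes 1/10.
Ryo is living and takes 1/10.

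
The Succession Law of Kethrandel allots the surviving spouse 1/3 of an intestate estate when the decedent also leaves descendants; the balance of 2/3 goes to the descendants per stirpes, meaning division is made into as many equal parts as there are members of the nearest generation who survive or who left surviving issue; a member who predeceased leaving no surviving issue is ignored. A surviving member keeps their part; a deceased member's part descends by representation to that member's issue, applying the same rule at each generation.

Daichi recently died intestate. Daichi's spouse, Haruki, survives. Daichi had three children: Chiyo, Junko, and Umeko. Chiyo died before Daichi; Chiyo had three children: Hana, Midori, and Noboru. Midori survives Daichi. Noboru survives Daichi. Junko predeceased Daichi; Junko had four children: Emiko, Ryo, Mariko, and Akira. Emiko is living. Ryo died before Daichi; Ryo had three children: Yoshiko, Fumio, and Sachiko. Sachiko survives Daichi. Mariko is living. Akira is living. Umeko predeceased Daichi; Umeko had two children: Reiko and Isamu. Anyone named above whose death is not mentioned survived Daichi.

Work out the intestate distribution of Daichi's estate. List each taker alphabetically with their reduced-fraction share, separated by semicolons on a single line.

Haruki, as surviving spouse, takes 1/3.
The remaining 2/3 passes to Daichi's descendants per stirpes.
The 2/3 is divided into 3 equal shares of 2/9 among Chiyo, Junko, Umeko.
Chiyo predeceased; the 2/9 allotted to Chiyo's branch passes to Chiyo's issue by representation.
The 2/9 is divided into 3 equal shares of 2/27 among Hana, Midori, Noboru.
Hana is living and takes 2/27.
Midori is living and takes 2/27.
Noboru is living and takes 2/27.
Junko predeceased; the 2/9 allotted to Junko's branch passes to Junko's issue by representation.
The 2/9 is divided into 4 equal shares of 1/18 among Emiko, Ryo, Mariko, Akira.
Emiko is living and takes 1/18.
Ryo predeceased; the 1/18 allotted to Ryo's branch passes to Ryo's issue by representation.
The 1/18 is divided into 3 equal shares of 1/54 among Yoshiko, Fumio, Sachiko.
Yoshiko is living and takes 1/54.
Fumio is living and takes 1/54.
Sachiko is living and takes 1/54.
Mariko is living and takes 1/18.
Akira is living and takes 1/18.
Umeko predeceased; the 2/9 allotted to Umeko's branch passes to Umeko's issue by representation.
The 2/9 is divided into 2 equal shares of 1/9 among Reiko, Isamu.
Reiko is living and takes 1/9.
Isamu is living and takes 1/9.

Akira 1/18; Emiko 1/18; Fumio 1/54; Hana 2/27; Haruki 1/3; Isamu 1/9; Mariko 1/18; Midori 2/27; Noboru 2/27; Reiko 1/9; Sachiko 1/54; Yoshiko 1/54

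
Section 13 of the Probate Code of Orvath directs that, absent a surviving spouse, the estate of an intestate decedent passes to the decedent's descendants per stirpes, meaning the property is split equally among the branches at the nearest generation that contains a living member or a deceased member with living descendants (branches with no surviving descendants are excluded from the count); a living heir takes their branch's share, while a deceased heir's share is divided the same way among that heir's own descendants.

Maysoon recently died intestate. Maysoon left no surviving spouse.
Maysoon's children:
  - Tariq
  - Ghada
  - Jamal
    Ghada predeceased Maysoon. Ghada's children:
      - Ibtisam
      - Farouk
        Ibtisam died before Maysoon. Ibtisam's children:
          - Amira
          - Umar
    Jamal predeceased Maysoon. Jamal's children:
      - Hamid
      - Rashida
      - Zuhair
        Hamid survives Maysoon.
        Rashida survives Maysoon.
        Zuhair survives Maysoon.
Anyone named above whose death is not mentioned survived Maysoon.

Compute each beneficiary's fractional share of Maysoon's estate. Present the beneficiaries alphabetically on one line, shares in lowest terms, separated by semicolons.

Amira 1/12; Farouk 1/6; Hamid 1/9; Rashida 1/9; Tariq 1/3; Umar 1/12; Zuhair 1/9

There is no surviving spouse, so the entire estate passes to Maysoon's descendants per stirpes.
The estate is divided into 3 equal shares of 1/3 among Tariq, Ghada, Jamal.
Tariq is living and takes 1/3.
Ghada predeceased; the 1/3 allotted to Ghada's branch passes to Ghada's issue by representation.
The 1/3 is divided into 2 equal shares of 1/6 among Ibtisam, Farouk.
Ibtisam predeceased; the 1/6 allotted to Ibtisam's branch passes to Ibtisam's issue by representation.
The 1/6 is divided into 2 equal shares of 1/12 among Amira, Umar.
Amira is living and takes 1/12.
Umar is living and takes 1/12.
Farouk is living and takes 1/6.
Jamal predeceased; the 1/3 allotted to Jamal's branch passes to Jamal's issue by representation.
The 1/3 is divided into 3 equal shares of 1/9 among Hamid, Rashida, Zuhair.
Hamid is living and takes 1/9.
Rashida is living and takes 1/9.
Zuhair is living and takes 1/9.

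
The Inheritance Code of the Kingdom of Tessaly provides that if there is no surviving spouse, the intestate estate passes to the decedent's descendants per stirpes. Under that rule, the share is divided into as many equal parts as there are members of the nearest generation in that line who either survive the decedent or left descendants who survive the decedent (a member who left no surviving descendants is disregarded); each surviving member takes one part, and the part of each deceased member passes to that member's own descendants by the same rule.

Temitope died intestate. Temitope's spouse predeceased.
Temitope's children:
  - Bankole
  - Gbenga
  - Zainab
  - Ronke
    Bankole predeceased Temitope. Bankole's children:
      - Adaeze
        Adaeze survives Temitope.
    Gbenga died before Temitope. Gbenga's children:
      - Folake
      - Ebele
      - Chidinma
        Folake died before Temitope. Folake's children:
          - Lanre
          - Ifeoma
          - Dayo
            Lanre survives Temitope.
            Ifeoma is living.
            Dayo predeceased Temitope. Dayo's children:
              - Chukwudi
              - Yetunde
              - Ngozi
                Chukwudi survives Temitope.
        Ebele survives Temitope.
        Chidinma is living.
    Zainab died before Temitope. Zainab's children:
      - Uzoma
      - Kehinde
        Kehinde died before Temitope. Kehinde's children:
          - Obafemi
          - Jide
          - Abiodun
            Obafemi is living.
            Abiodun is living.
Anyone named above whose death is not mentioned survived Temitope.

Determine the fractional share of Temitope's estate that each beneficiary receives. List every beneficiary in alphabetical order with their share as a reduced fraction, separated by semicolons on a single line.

Abiodun 1/24; Adaeze 1/4; Chidinma 1/12; Chukwudi 1/108; Ebele 1/12; Ifeoma 1/36; Jide 1/24; Lanre 1/36; Ngozi 1/108; Obafemi 1/24; Ronke 1/4; Uzoma 1/8; Yetunde 1/108

There is no surviving spouse, so the entire estate passes to Temitope's descendants per stirpes.
The estate is divided into 4 equal shares of 1/4 among Bankole, Gbenga, Zainab, Ronke.
Bankole predeceased; the 1/4 allotted to Bankole's branch passes to Bankole's issue by representation.
Adaeze is the sole taker at this level and receives the full 1/4.
Gbenga predeceased; the 1/4 allotted to Gbenga's branch passes to Gbenga's issue by representation.
The 1/4 is divided into 3 equal shares of 1/12 among Folake, Ebele, Chidinma.
Folake predeceased; the 1/12 allotted to Folake's branch passes to Folake's issue by representation.
The 1/12 is divided into 3 equal shares of 1/36 among Lanre, Ifeoma, Dayo.
Lanre is living and takes 1/36.
Ifeoma is living and takes 1/36.
Dayo predeceased; the 1/36 allotted to Dayo's branch passes to Dayo's issue by representation.
The 1/36 is divided into 3 equal shares of 1/108 among Chukwudi, Yetunde, Ngozi.
Chukwudi is living and takes 1/108.
Yetunde is living and takes 1/108.
Ngozi is living and takes 1/108.
Ebele is living and takes 1/12.
Chidinma is living and takes 1/12.
Zainab predeceased; the 1/4 allotted to Zainab's branch passes to Zainab's issue by representation.
The 1/4 is divided into 2 equal shares of 1/8 among Uzoma, Kehinde.
Uzoma is living and takes 1/8.
Kehinde predeceased; the 1/8 allotted to Kehinde's branch passes to Kehinde's issue by representation.
The 1/8 is divided into 3 equal shares of 1/24 among Obafemi, Jide, Abiodun.
Obafemi is living and takes 1/24.
Jide is living and takes 1/24.
Abiodun is living and takes 1/24.
Ronke is living and takes 1/4.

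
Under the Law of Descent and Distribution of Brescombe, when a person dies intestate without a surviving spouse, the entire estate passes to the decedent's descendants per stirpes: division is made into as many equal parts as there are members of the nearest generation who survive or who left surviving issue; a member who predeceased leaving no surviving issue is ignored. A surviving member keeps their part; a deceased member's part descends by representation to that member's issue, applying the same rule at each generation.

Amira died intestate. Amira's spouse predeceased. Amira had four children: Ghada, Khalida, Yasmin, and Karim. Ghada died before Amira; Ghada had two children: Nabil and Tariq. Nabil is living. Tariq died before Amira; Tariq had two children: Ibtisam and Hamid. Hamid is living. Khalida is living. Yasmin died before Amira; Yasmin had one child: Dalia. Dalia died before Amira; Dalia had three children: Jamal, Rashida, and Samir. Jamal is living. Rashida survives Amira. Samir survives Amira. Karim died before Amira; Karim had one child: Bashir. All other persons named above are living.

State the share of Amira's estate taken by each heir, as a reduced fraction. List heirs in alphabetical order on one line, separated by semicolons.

There is no surviving spouse, so the entire estate passes to Amira's descendants per stirpes.
The estate is divided into 4 equal shares of 1/4 among Ghada, Khalida, Yasmin, Karim.
Ghada predeceased; the 1/4 allotted to Ghada's branch passes to Ghada's issue by representation.
The 1/4 is divided into 2 equal shares of 1/8 among Nabil, Tariq.
Nabil is living and takes 1/8.
Tariq predeceased; the 1/8 allotted to Tariq's branch passes to Tariq's issue by representation.
The 1/8 is divided into 2 equal shares of 1/16 among Ibtisam, Hamid.
Ibtisam is living and takes 1/16.
Hamid is living and takes 1/16.
Khalida is living and takes 1/4.
Yasmin predeceased; the 1/4 allotted to Yasmin's branch passes to Yasmin's issue by representation.
Dalia's line is the sole branch at this level, so the full 1/4 passes to Dalia's issue by representation.
The 1/4 is divided into 3 equal shares of 1/12 among Jamal, Rashida, Samir.
Jamal is living and takes 1/12.
Rashida is living and takes 1/12.
Samir is living and takes 1/12.
Karim predeceased; the 1/4 allotted to Karim's branch passes to Karim's issue by representation.
Bashir is the sole taker at this level and receives the full 1/4.

Bashir 1/4; Hamid 1/16; Ibtisam 1/16; Jamal 1/12; Khalida 1/4; Nabil 1/8; Rashida 1/12; Samir 1/12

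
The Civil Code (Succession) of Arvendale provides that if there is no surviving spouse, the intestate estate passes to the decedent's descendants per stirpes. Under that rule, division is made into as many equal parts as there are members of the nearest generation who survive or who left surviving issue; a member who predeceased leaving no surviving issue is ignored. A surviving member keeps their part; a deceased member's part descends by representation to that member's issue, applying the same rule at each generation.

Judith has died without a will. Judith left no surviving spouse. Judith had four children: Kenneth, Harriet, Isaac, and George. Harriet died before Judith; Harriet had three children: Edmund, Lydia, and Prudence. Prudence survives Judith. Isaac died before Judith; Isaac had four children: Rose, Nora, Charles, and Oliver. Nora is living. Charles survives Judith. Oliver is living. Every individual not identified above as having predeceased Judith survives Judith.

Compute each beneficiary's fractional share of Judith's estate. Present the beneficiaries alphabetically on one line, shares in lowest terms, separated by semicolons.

There is no surviving spouse, so the entire estate passes to Judith's descendants per stirpes.
The estate is divided into 4 equal shares of 1/4 among Kenneth, Harriet, Isaac, George.
Kenneth is living and takes 1/4.
Harriet predeceased; the 1/4 allotted to Harriet's branch passes to Harriet's issue by representation.
The 1/4 is divided into 3 equal shares of 1/12 among Edmund, Lydia, Prudence.
Edmund is living and takes 1/12.
Lydia is living and takes 1/12.
Prudence is living and takes 1/12.
Isaac predeceased; the 1/4 allotted to Isaac's branch passes to Isaac's issue by representation.
The 1/4 is divided into 4 equal shares of 1/16 among Rose, Nora, Charles, Oliver.
Rose is living and takes 1/16.
Nora is living and takes 1/16.
Charles is living and takes 1/16.
Oliver is living and takes 1/16.
George is living and takes 1/4.

Charles 1/16; Edmund 1/12; George 1/4; Kenneth 1/4; Lydia 1/12; Nora 1/16; Oliver 1/16; Prudence 1/12; Rose 1/16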